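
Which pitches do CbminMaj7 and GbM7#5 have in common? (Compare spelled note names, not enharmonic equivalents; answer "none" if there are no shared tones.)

CbminMaj7: Cb Ebb Gb Bb
GbM7#5: Gb Bb D F
Common to both → Gb, Bb.

Gb, Bb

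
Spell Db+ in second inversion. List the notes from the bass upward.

Db+ = Db–F–A; second inversion → fifth (A) lowest.

A, Db, F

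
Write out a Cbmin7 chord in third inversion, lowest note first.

Bbb Cb Ebb Gb

Cbmin7 = Cb–Ebb–Gb–Bbb; third inversion → seventh (Bbb) lowest.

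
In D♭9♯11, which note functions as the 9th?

Eb

Root of D♭9♯11 = Db. The 9th is a major 9th: Db up a major 9th → Eb.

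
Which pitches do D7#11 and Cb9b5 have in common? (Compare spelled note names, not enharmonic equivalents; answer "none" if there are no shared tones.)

D7#11 = D, F#, A, C, G#.
Cb9b5 = Cb, Eb, Gbb, Bbb, Db.
Shared: none.

none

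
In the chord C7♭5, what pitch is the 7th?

Root of C7♭5 = C. The 7th is a minor 7th: C up a minor 7th → Bb.

Bb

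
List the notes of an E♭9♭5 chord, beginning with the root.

E♭9♭5: dominant ninth flat five on E♭.
Root: E♭
Major 3rd (3rd): G
Diminished 5th (5th): B𝄫
Minor 7th (7th): D♭
Major 9th (9th): F

E♭, G, B𝄫, D♭, F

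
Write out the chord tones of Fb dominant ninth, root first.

Root F-flat, quality dominant ninth:
Root: F-flat
Major 3rd (3rd): A-flat
Perfect 5th (5th): C-flat
Minor 7th (7th): E-double-flat
Major 9th (9th): G-flat

F-flat, A-flat, C-flat, E-double-flat, G-flat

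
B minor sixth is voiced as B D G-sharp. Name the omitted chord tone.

F-sharp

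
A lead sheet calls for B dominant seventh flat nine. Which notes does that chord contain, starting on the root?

B, D#, F#, A, C

B dominant seventh flat nine: dominant seventh flat nine on B.
- root: B
- major 3rd: D#
- perfect 5th: F#
- minor 7th: A
- minor 9th: C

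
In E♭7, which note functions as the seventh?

Db

Root of E♭7 = Eb. The 7th is a minor 7th: Eb up a minor 7th → Db.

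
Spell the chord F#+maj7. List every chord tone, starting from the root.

F# A# C## E#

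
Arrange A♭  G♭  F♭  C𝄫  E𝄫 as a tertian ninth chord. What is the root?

Arranged so that each adjacent pair is a third by letter name: F♭ – A♭ – C𝄫 – E𝄫 – G♭.
The bottom of that stack, F♭, is the root (this is F♭ dominant ninth flat five).

F♭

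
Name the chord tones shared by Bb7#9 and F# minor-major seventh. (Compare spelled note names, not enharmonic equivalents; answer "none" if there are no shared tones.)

C#

Bb7#9: Bb D F Ab C#
F# minor-major seventh: F# A C# E#
Common to both → C#.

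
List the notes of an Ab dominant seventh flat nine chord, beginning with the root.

Root A-flat, quality dominant seventh flat nine:
- root: A-flat
- major 3rd: C
- perfect 5th: E-flat
- minor 7th: G-flat
- minor 9th: B-double-flat

A-flat – C – E-flat – G-flat – B-double-flat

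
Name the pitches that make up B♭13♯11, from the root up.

B♭, D, F, A♭, C, E, G

Root B♭, quality dominant thirteenth sharp eleven:
Root: B♭
Major 3rd (3rd): D
Perfect 5th (5th): F
Minor 7th (7th): A♭
Major 9th (9th): C
Augmented 11th (11th): E
Major 13th (13th): G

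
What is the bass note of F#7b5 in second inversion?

C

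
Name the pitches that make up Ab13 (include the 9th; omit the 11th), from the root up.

Root Ab, quality dominant thirteenth:
Root: Ab
Major 3rd (3rd): C
Perfect 5th (5th): Eb
Minor 7th (7th): Gb
Major 9th (9th): Bb
Major 13th (13th): F

Ab, C, Eb, Gb, Bb, F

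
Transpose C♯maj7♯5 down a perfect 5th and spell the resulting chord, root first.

F# A# C## E#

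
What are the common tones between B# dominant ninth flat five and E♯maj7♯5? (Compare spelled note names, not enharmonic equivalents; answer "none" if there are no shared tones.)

B# dominant ninth flat five: B# D## F# A# C##
E♯maj7♯5: E# G## B## D##
Common to both → D##.

D##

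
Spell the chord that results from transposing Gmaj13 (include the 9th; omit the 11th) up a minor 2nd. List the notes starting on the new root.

Ab, C, Eb, G, Bb, F

Transposed root: G → Ab (minor 2nd up). So we spell Ab major thirteenth:
root → Ab
3rd (major 3rd) → C
5th (perfect 5th) → Eb
7th (major 7th) → G
9th (major 9th) → Bb
13th (major 13th) → F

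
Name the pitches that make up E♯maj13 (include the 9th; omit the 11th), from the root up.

E#, G##, B#, D##, F##, C##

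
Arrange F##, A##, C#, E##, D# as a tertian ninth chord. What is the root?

D#

Stacking in thirds gives D# – F## – A## – C# – E##, so D# is the root — D# dominant seventh sharp nine sharp five.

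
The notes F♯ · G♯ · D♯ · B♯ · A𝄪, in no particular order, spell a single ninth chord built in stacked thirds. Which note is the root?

G♯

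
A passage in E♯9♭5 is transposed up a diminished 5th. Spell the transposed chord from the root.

B, D#, F, A, C#

A diminished 5th up from E# is B, so the new chord is B dominant ninth flat five.
root → B
3rd (major 3rd) → D#
5th (diminished 5th) → F
7th (minor 7th) → A
9th (major 9th) → C#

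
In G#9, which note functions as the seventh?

F#

G#9 is built on G#; its 7th is a minor 7th above the root.
A seventh above G uses the letter F, and the minor 7th above G# is F#.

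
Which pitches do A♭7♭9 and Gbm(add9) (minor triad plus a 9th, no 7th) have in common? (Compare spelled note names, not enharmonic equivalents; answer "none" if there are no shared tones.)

Ab, Gb, Bbb

A♭7♭9: Ab C Eb Gb Bbb
Gbm(add9): Gb Bbb Db Ab
Common to both → Ab, Gb, Bbb.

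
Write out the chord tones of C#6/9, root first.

Root C#, quality six-nine:
- root: C#
- major 3rd: E#
- perfect 5th: G#
- major 6th: A#
- major 9th: D#

C# E# G# A# D#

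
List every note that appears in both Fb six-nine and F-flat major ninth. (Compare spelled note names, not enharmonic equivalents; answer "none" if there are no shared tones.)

F-flat, A-flat, C-flat, G-flat

Fb six-nine = F-flat, A-flat, C-flat, D-flat, G-flat.
F-flat major ninth = F-flat, A-flat, C-flat, E-flat, G-flat.
Shared: F-flat, A-flat, C-flat, G-flat.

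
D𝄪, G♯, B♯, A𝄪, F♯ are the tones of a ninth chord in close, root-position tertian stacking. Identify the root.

Arranged so that each adjacent pair is a third by letter name: G♯ – B♯ – D𝄪 – F♯ – A𝄪.
The bottom of that stack, G♯, is the root (this is G♯ dominant seventh sharp nine sharp five).

G♯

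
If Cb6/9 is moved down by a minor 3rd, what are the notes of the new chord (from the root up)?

A minor 3rd down from Cb is Ab, so the new chord is Ab six-nine.
Ab — root
C — major 3rd
Eb — perfect 5th
F — major 6th
Bb — major 9th

Ab  C  Eb  F  Bb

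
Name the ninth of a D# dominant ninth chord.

E-sharp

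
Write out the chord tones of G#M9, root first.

G# – B# – D# – F## – A#

Root G#, quality major ninth:
G# — root
B# — major 3rd
D# — perfect 5th
F## — major 7th
A# — major 9th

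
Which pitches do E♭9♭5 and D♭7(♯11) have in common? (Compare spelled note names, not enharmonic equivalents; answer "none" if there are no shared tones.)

E♭9♭5 = Eb, G, Bbb, Db, F.
D♭7(♯11) = Db, F, Ab, Cb, G.
Shared: G, Db, F.

G  Db  F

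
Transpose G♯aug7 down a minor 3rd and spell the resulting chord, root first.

E#, G##, B##, D#

Transposed root: G# → E# (minor 3rd down). So we spell E# augmented seventh:
- root: E#
- major 3rd: G##
- augmented 5th: B##
- minor 7th: D#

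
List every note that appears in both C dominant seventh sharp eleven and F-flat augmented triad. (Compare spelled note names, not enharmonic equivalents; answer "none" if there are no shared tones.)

C

C dominant seventh sharp eleven = C, E, G, B-flat, F-sharp.
F-flat augmented triad = F-flat, A-flat, C.
Shared: C.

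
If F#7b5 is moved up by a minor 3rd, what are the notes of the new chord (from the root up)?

A minor 3rd up from F♯ is A, so the new chord is A dominant seventh flat five.
root → A
3rd (major 3rd) → C♯
5th (diminished 5th) → E♭
7th (minor 7th) → G

A, C♯, E♭, G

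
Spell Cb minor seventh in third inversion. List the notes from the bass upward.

B-double-flat, C-flat, E-double-flat, G-flat

Cb minor seventh = C-flat–E-double-flat–G-flat–B-double-flat; third inversion → seventh (B-double-flat) lowest.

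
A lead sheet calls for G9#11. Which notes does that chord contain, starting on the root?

G, B, D, F, A, C#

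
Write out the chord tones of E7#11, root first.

E  G♯  B  D  A♯

E7#11: dominant seventh sharp eleven on E.
Root: E
Major 3rd (3rd): G♯
Perfect 5th (5th): B
Minor 7th (7th): D
Augmented 11th (11th): A♯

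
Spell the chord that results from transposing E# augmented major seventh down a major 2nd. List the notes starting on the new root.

A major 2nd down from E-sharp is D-sharp, so the new chord is D-sharp augmented major seventh.
Root: D-sharp
Major 3rd (3rd): F-double-sharp
Augmented 5th (5th): A-double-sharp
Major 7th (7th): C-double-sharp

D-sharp, F-double-sharp, A-double-sharp, C-double-sharp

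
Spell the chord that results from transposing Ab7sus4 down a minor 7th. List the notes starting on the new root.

Bb, Eb, F, Ab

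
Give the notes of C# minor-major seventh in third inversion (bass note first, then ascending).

C# minor-major seventh = C-sharp–E–G-sharp–B-sharp; third inversion → seventh (B-sharp) lowest.

B-sharp C-sharp E G-sharp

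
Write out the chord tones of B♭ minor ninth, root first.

B-flat, D-flat, F, A-flat, C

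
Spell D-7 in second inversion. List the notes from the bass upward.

A C D F

In root position, D-7 is D–F–A–C.
Second inversion puts the fifth (A) in the bass.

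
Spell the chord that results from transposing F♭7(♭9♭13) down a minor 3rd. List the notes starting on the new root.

Db F Ab Cb Ebb Bbb

Fb down a minor 3rd → Db. New chord: Db dominant seventh flat nine flat thirteen.
Root: Db
Major 3rd (3rd): F
Perfect 5th (5th): Ab
Minor 7th (7th): Cb
Minor 9th (9th): Ebb
Minor 13th (13th): Bbb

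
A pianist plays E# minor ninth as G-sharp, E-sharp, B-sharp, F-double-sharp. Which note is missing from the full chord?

The full E# minor ninth chord is E-sharp, G-sharp, B-sharp, D-sharp, F-double-sharp.
Comparing with the voicing, the minor 7th (7th) — D-sharp — is absent.

D-sharp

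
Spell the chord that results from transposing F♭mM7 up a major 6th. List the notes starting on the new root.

Transposed root: Fb → Db (major 6th up). So we spell Db minor-major seventh:
Root: Db
Minor 3rd (3rd): Fb
Perfect 5th (5th): Ab
Major 7th (7th): C

Db Fb Ab C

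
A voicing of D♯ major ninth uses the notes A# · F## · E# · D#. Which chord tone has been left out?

D♯ major ninth = D#, F##, A#, C##, E#. The voicing lacks the 7th (major 7th), C##.

C##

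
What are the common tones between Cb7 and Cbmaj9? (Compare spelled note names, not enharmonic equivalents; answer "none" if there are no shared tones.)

Cb7: Cb Eb Gb Bbb
Cbmaj9: Cb Eb Gb Bb Db
Common to both → Cb, Eb, Gb.

Cb – Eb – Gb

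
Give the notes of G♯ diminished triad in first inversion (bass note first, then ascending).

G♯ diminished triad = G#–B–D; first inversion → third (B) lowest.

B, D, G#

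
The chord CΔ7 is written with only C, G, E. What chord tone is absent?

B

The full CΔ7 chord is C, E, G, B.
Comparing with the voicing, the major 7th (7th) — B — is absent.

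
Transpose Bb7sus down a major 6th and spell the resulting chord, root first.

Db – Gb – Ab – Cb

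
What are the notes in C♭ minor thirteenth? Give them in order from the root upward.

C♭ minor thirteenth: minor thirteenth on Cb.
- root: Cb
- minor 3rd: Ebb
- perfect 5th: Gb
- minor 7th: Bbb
- major 9th: Db
- perfect 11th: Fb
- major 13th: Ab

Cb Ebb Gb Bbb Db Fb Ab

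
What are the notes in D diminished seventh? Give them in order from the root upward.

D  F  A♭  C♭

Root D, quality diminished seventh:
- root: D
- minor 3rd: F
- diminished 5th: A♭
- diminished 7th: C♭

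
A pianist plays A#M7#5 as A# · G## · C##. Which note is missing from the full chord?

A#M7#5 = A#, C##, E##, G##. The voicing lacks the 5th (augmented 5th), E##.

E##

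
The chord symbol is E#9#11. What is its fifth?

B#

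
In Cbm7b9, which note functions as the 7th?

Bbb

Cbm7b9 is built on Cb; its 7th is a minor 7th above the root.
A seventh above C uses the letter B, and the minor 7th above Cb is Bbb.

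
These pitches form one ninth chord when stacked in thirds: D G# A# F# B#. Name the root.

G#

Arranged so that each adjacent pair is a third by letter name: G# – B# – D – F# – A#.
The bottom of that stack, G#, is the root (this is G# dominant ninth flat five).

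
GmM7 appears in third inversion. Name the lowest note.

GmM7 = G–Bb–D–F#. Third inversion → seventh in the bass = F#.

F#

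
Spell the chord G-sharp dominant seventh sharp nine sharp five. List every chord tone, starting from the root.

G-sharp dominant seventh sharp nine sharp five: dominant seventh sharp nine sharp five on G-sharp.
root → G-sharp
3rd (major 3rd) → B-sharp
5th (augmented 5th) → D-double-sharp
7th (minor 7th) → F-sharp
9th (augmented 9th) → A-double-sharp

G-sharp, B-sharp, D-double-sharp, F-sharp, A-double-sharp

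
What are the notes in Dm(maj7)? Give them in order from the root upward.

D F A C#

Root D, quality minor-major seventh:
D — root
F — minor 3rd
A — perfect 5th
C# — major 7th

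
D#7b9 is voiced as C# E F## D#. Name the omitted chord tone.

A#

The full D#7b9 chord is D#, F##, A#, C#, E.
Comparing with the voicing, the perfect 5th (5th) — A# — is absent.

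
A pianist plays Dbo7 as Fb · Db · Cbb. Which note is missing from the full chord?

Abb

The full Dbo7 chord is Db, Fb, Abb, Cbb.
Comparing with the voicing, the diminished 5th (5th) — Abb — is absent.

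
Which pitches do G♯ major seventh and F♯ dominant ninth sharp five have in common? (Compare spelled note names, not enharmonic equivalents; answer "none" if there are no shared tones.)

G♯ major seventh = G#, B#, D#, F##.
F♯ dominant ninth sharp five = F#, A#, C##, E, G#.
Shared: G#.

G#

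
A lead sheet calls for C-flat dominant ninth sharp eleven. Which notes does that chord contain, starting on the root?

C-flat, E-flat, G-flat, B-double-flat, D-flat, F

Root C-flat, quality dominant ninth sharp eleven:
C-flat — root
E-flat — major 3rd
G-flat — perfect 5th
B-double-flat — minor 7th
D-flat — major 9th
F — augmented 11th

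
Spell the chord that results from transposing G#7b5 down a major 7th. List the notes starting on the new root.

G# down a major 7th → A. New chord: A dominant seventh flat five.
- root: A
- major 3rd: C#
- diminished 5th: Eb
- minor 7th: G

A, C#, Eb, G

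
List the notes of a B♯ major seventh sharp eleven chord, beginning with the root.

B♯ major seventh sharp eleven: major seventh sharp eleven on B-sharp.
root → B-sharp
3rd (major 3rd) → D-double-sharp
5th (perfect 5th) → F-double-sharp
7th (major 7th) → A-double-sharp
11th (augmented 11th) → E-double-sharp

B-sharp – D-double-sharp – F-double-sharp – A-double-sharp – E-double-sharp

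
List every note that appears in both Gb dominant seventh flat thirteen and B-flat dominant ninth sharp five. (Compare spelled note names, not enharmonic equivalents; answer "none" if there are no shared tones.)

B-flat

Gb dominant seventh flat thirteen = G-flat, B-flat, D-flat, F-flat, E-double-flat.
B-flat dominant ninth sharp five = B-flat, D, F-sharp, A-flat, C.
Shared: B-flat.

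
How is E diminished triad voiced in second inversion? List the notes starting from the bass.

In root position, E diminished triad is E–G–B-flat.
Second inversion puts the fifth (B-flat) in the bass.

B-flat – E – G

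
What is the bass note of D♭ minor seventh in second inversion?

A♭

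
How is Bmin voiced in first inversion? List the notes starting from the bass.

D, F♯, B

In root position, Bmin is B–D–F♯.
First inversion puts the third (D) in the bass.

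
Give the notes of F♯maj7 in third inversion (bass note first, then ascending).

E♯, F♯, A♯, C♯

In root position, F♯maj7 is F♯–A♯–C♯–E♯.
Third inversion puts the seventh (E♯) in the bass.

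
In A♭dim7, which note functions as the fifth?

A♭dim7 is built on A♭; its 5th is a diminished 5th above the root.
A fifth above A uses the letter E, and the diminished 5th above A♭ is E𝄫.

E𝄫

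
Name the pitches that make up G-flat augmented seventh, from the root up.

G-flat augmented seventh is an augmented seventh built on G♭.
Root: G♭
Major 3rd (3rd): B♭
Augmented 5th (5th): D
Minor 7th (7th): F♭

G♭, B♭, D, F♭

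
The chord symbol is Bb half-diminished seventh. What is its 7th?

Ab

Root of Bb half-diminished seventh = Bb. The 7th is a minor 7th: Bb up a minor 7th → Ab.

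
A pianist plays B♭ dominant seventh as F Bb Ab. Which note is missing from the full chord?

D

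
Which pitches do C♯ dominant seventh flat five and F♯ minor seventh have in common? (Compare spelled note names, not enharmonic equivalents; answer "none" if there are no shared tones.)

C-sharp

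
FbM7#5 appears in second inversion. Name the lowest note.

C

FbM7#5 in root position is Fb–Ab–C–Eb.
Second inversion places the fifth in the bass, which is C.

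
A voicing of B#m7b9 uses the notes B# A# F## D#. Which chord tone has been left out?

C#

B#m7b9 = B#, D#, F##, A#, C#. The voicing lacks the 9th (minor 9th), C#.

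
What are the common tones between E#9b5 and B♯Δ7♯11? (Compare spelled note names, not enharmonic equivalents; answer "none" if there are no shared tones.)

F𝄪

E#9b5 = E♯, G𝄪, B, D♯, F𝄪.
B♯Δ7♯11 = B♯, D𝄪, F𝄪, A𝄪, E𝄪.
Shared: F𝄪.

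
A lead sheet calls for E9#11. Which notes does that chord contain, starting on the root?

Root E, quality dominant ninth sharp eleven:
root → E
3rd (major 3rd) → G♯
5th (perfect 5th) → B
7th (minor 7th) → D
9th (major 9th) → F♯
11th (augmented 11th) → A♯

E, G♯, B, D, F♯, A♯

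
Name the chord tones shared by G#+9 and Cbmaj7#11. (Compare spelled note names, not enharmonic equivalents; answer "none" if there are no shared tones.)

none

G#+9 = G#, B#, D##, F#, A#.
Cbmaj7#11 = Cb, Eb, Gb, Bb, F.
Shared: none.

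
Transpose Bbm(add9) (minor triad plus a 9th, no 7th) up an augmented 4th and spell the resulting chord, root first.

Transposed root: Bb → E (augmented 4th up). So we spell E minor added-ninth:
root → E
3rd (minor 3rd) → G
5th (perfect 5th) → B
9th (major 9th) → F#

E, G, B, F#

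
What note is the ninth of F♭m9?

Root of F♭m9 = F♭. The 9th is a major 9th: F♭ up a major 9th → G♭.

G♭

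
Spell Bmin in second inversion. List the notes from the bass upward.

In root position, Bmin is B–D–F♯.
Second inversion puts the fifth (F♯) in the bass.

F♯  B  D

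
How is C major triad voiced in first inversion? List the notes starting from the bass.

C major triad = C–E–G; first inversion → third (E) lowest.

E – G – C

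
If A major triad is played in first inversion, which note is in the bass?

C♯

A major triad in root position is A–C♯–E.
First inversion places the third in the bass, which is C♯.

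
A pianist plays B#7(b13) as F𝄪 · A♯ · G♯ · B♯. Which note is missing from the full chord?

D𝄪

The full B#7(b13) chord is B♯, D𝄪, F𝄪, A♯, G♯.
Comparing with the voicing, the major 3rd (3rd) — D𝄪 — is absent.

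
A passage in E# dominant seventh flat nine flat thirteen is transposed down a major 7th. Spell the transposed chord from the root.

F-sharp, A-sharp, C-sharp, E, G, D

E-sharp down a major 7th → F-sharp. New chord: F-sharp dominant seventh flat nine flat thirteen.
root → F-sharp
3rd (major 3rd) → A-sharp
5th (perfect 5th) → C-sharp
7th (minor 7th) → E
9th (minor 9th) → G
13th (minor 13th) → D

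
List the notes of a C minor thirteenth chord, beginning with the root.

C, E♭, G, B♭, D, F, A

C minor thirteenth is a minor thirteenth built on C.
Root: C
Minor 3rd (3rd): E♭
Perfect 5th (5th): G
Minor 7th (7th): B♭
Major 9th (9th): D
Perfect 11th (11th): F
Major 13th (13th): A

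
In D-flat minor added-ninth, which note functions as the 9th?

E-flat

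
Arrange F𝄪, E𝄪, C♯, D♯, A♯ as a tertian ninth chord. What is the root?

D♯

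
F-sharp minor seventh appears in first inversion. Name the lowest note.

F-sharp minor seventh = F#–A–C#–E. First inversion → third in the bass = A.

A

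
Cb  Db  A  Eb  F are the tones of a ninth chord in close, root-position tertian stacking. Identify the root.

Db

Arranged so that each adjacent pair is a third by letter name: Db – F – A – Cb – Eb.
The bottom of that stack, Db, is the root (this is Db dominant ninth sharp five).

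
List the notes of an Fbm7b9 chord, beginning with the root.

Fb  Abb  Cb  Ebb  Gbb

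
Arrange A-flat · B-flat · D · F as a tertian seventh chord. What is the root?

Arranged so that each adjacent pair is a third by letter name: B-flat – D – F – A-flat.
The bottom of that stack, B-flat, is the root (this is B-flat dominant seventh).

B-flat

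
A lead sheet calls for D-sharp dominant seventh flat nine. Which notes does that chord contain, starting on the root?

D-sharp F-double-sharp A-sharp C-sharp E

Root D-sharp, quality dominant seventh flat nine:
D-sharp — root
F-double-sharp — major 3rd
A-sharp — perfect 5th
C-sharp — minor 7th
E — minor 9th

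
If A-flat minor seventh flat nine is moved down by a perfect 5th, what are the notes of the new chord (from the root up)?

Transposed root: Ab → Db (perfect 5th down). So we spell Db minor seventh flat nine:
root → Db
3rd (minor 3rd) → Fb
5th (perfect 5th) → Ab
7th (minor 7th) → Cb
9th (minor 9th) → Ebb

Db, Fb, Ab, Cb, Ebb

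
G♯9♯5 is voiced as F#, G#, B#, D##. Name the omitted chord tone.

A#

The full G♯9♯5 chord is G#, B#, D##, F#, A#.
Comparing with the voicing, the major 9th (9th) — A# — is absent.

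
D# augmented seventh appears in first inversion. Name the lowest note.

F𝄪

D# augmented seventh in root position is D♯–F𝄪–A𝄪–C♯.
First inversion places the third in the bass, which is F𝄪.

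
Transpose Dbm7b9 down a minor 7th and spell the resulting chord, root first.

Transposed root: Db → Eb (minor 7th down). So we spell Eb minor seventh flat nine:
Eb — root
Gb — minor 3rd
Bb — perfect 5th
Db — minor 7th
Fb — minor 9th

Eb, Gb, Bb, Db, Fb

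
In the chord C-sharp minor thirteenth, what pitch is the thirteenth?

A-sharp

Root of C-sharp minor thirteenth = C-sharp. The 13th is a major 13th: C-sharp up a major 13th → A-sharp.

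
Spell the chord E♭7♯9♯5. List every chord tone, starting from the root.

Eb G B Db F#

Root Eb, quality dominant seventh sharp nine sharp five:
Eb — root
G — major 3rd
B — augmented 5th
Db — minor 7th
F# — augmented 9th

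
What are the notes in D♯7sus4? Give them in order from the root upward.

D# – G# – A# – C#

D♯7sus4: dominant seventh suspended fourth on D#.
root → D#
4th (perfect 4th) → G#
5th (perfect 5th) → A#
7th (minor 7th) → C#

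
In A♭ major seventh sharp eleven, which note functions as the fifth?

A♭ major seventh sharp eleven is built on A-flat; its 5th is a perfect 5th above the root.
A fifth above A uses the letter E, and the perfect 5th above A-flat is E-flat.

E-flat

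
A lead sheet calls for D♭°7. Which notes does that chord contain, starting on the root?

D♭ F♭ A𝄫 C𝄫

D♭°7 is a diminished seventh built on D♭.
Root: D♭
Minor 3rd (3rd): F♭
Diminished 5th (5th): A𝄫
Diminished 7th (7th): C𝄫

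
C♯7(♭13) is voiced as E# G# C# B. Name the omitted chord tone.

The full C♯7(♭13) chord is C#, E#, G#, B, A.
Comparing with the voicing, the minor 13th (13th) — A — is absent.

A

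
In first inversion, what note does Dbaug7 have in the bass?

F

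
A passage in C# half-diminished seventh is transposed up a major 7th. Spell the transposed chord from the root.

B-sharp, D-sharp, F-sharp, A-sharp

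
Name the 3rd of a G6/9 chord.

G6/9 is built on G; its 3rd is a major 3rd above the root.
A third above G uses the letter B, and the major 3rd above G is B.

B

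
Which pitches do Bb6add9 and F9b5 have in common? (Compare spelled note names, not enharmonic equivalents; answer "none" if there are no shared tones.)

F, G

Bb6add9: Bb D F G C
F9b5: F A Cb Eb G
Common to both → F, G.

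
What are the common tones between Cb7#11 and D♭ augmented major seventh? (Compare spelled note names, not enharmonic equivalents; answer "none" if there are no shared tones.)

Cb7#11: Cb Eb Gb Bbb F
D♭ augmented major seventh: Db F A C
Common to both → F.

F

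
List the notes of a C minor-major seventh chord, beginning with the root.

C, E-flat, G, B

C minor-major seventh: minor-major seventh on C.
C — root
E-flat — minor 3rd
G — perfect 5th
B — major 7th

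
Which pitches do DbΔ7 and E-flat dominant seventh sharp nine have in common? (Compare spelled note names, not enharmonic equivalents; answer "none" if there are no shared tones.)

DbΔ7: Db F Ab C
E-flat dominant seventh sharp nine: Eb G Bb Db F#
Common to both → Db.

Db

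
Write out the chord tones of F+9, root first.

F+9: dominant ninth sharp five on F.
root → F
3rd (major 3rd) → A
5th (augmented 5th) → C#
7th (minor 7th) → Eb
9th (major 9th) → G

F, A, C#, Eb, G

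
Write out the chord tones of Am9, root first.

Root A, quality minor ninth:
- root: A
- minor 3rd: C
- perfect 5th: E
- minor 7th: G
- major 9th: B

A C E G B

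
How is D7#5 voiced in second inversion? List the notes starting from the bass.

A#, C, D, F#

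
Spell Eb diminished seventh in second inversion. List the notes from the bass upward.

In root position, Eb diminished seventh is E-flat–G-flat–B-double-flat–D-double-flat.
Second inversion puts the fifth (B-double-flat) in the bass.

B-double-flat – D-double-flat – E-flat – G-flat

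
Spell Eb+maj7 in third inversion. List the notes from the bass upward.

D, Eb, G, B

Eb+maj7 = Eb–G–B–D; third inversion → seventh (D) lowest.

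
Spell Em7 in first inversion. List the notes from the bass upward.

In root position, Em7 is E–G–B–D.
First inversion puts the third (G) in the bass.

G B D E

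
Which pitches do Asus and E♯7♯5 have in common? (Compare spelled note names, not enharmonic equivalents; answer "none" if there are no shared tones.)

none

Asus = A, D, E.
E♯7♯5 = E#, G##, B##, D#.
Shared: none.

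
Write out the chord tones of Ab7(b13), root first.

Ab, C, Eb, Gb, Fb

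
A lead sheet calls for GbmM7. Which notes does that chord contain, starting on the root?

Gb, Bbb, Db, F

GbmM7 is a minor-major seventh built on Gb.
Root: Gb
Minor 3rd (3rd): Bbb
Perfect 5th (5th): Db
Major 7th (7th): F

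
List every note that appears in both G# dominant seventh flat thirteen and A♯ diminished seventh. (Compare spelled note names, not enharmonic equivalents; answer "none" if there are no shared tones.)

E

G# dominant seventh flat thirteen = G-sharp, B-sharp, D-sharp, F-sharp, E.
A♯ diminished seventh = A-sharp, C-sharp, E, G.
Shared: E.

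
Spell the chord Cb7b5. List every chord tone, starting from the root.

C♭, E♭, G𝄫, B𝄫

Cb7b5 is a dominant seventh flat five built on C♭.
- root: C♭
- major 3rd: E♭
- diminished 5th: G𝄫
- minor 7th: B𝄫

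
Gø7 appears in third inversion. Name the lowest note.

F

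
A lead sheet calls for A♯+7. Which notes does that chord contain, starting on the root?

A#, C##, E##, G#

Root A#, quality augmented seventh:
root → A#
3rd (major 3rd) → C##
5th (augmented 5th) → E##
7th (minor 7th) → G#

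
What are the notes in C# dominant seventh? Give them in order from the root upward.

C-sharp – E-sharp – G-sharp – B

C# dominant seventh: dominant seventh on C-sharp.
- root: C-sharp
- major 3rd: E-sharp
- perfect 5th: G-sharp
- minor 7th: B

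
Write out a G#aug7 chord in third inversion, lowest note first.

G#aug7 = G#–B#–D##–F#; third inversion → seventh (F#) lowest.

F#  G#  B#  D##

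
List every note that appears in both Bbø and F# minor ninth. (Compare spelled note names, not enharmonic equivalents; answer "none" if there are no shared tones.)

Bbø = B♭, D♭, F♭, A♭.
F# minor ninth = F♯, A, C♯, E, G♯.
Shared: none.

none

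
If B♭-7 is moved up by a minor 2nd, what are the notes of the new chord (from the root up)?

Cb Ebb Gb Bbb

Bb up a minor 2nd → Cb. New chord: Cb minor seventh.
Root: Cb
Minor 3rd (3rd): Ebb
Perfect 5th (5th): Gb
Minor 7th (7th): Bbb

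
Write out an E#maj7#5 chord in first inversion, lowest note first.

E#maj7#5 = E#–G##–B##–D##; first inversion → third (G##) lowest.

G##, B##, D##, E#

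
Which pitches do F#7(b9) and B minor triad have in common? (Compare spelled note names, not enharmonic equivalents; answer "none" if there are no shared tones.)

F#

F#7(b9): F# A# C# E G
B minor triad: B D F#
Common to both → F#.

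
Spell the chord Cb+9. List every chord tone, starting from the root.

Cb – Eb – G – Bbb – Db

Root Cb, quality dominant ninth sharp five:
Root: Cb
Major 3rd (3rd): Eb
Augmented 5th (5th): G
Minor 7th (7th): Bbb
Major 9th (9th): Db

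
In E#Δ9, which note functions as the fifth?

E#Δ9 is built on E♯; its 5th is a perfect 5th above the root.
A fifth above E uses the letter B, and the perfect 5th above E♯ is B♯.

B♯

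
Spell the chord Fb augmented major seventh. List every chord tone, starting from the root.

F-flat  A-flat  C  E-flat

Fb augmented major seventh: augmented major seventh on F-flat.
F-flat — root
A-flat — major 3rd
C — augmented 5th
E-flat — major 7th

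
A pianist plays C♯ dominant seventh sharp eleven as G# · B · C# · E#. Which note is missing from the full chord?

C♯ dominant seventh sharp eleven = C#, E#, G#, B, F##. The voicing lacks the 11th (augmented 11th), F##.

F##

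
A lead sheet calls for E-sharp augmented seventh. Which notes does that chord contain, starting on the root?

E-sharp, G-double-sharp, B-double-sharp, D-sharp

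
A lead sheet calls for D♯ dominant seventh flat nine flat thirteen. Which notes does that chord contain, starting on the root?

D♯  F𝄪  A♯  C♯  E  B

D♯ dominant seventh flat nine flat thirteen: dominant seventh flat nine flat thirteen on D♯.
root → D♯
3rd (major 3rd) → F𝄪
5th (perfect 5th) → A♯
7th (minor 7th) → C♯
9th (minor 9th) → E
13th (minor 13th) → B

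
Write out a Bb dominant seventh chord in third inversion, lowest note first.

In root position, Bb dominant seventh is B-flat–D–F–A-flat.
Third inversion puts the seventh (A-flat) in the bass.

A-flat, B-flat, D, F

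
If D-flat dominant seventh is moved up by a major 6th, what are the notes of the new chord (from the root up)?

Db up a major 6th → Bb. New chord: Bb dominant seventh.
- root: Bb
- major 3rd: D
- perfect 5th: F
- minor 7th: Ab

Bb D F Ab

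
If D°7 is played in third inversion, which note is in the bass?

D°7 in root position is D–F–Ab–Cb.
Third inversion places the seventh in the bass, which is Cb.

Cb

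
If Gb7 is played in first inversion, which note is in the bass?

Bb

Gb7 in root position is Gb–Bb–Db–Fb.
First inversion places the third in the bass, which is Bb.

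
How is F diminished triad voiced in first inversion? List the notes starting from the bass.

A♭, C♭, F

F diminished triad = F–A♭–C♭; first inversion → third (A♭) lowest.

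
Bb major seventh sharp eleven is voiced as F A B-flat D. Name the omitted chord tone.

Bb major seventh sharp eleven = B-flat, D, F, A, E. The voicing lacks the 11th (augmented 11th), E.

E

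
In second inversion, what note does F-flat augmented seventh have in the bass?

C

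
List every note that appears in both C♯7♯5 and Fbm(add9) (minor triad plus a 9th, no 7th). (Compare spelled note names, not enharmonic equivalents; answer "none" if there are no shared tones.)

C♯7♯5 = C♯, E♯, G𝄪, B.
Fbm(add9) = F♭, A𝄫, C♭, G♭.
Shared: none.

none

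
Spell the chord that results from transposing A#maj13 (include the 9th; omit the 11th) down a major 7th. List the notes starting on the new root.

A# down a major 7th → B. New chord: B major thirteenth.
root → B
3rd (major 3rd) → D#
5th (perfect 5th) → F#
7th (major 7th) → A#
9th (major 9th) → C#
13th (major 13th) → G#

B, D#, F#, A#, C#, G#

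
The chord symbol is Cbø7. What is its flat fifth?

Root of Cbø7 = Cb. The 5th is a diminished 5th: Cb up a diminished 5th → Gbb.

Gbb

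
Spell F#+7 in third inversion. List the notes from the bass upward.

F#+7 = F#–A#–C##–E; third inversion → seventh (E) lowest.

E, F#, A#, C##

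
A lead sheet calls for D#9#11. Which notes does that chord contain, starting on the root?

D# – F## – A# – C# – E# – G##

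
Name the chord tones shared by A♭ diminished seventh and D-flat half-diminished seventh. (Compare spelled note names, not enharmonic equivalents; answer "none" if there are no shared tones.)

C-flat

A♭ diminished seventh = A-flat, C-flat, E-double-flat, G-double-flat.
D-flat half-diminished seventh = D-flat, F-flat, A-double-flat, C-flat.
Shared: C-flat.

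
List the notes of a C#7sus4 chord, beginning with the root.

C# F# G# B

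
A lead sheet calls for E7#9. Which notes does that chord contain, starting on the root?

E  G#  B  D  F##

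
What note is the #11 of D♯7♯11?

G##

Root of D♯7♯11 = D#. The 11th is an augmented 11th: D# up an augmented 11th → G##.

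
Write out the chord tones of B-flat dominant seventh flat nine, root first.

B-flat – D – F – A-flat – C-flat

Root B-flat, quality dominant seventh flat nine:
- root: B-flat
- major 3rd: D
- perfect 5th: F
- minor 7th: A-flat
- minor 9th: C-flat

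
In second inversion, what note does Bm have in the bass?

F#

Bm = B–D–F#. Second inversion → fifth in the bass = F#.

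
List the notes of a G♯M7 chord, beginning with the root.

G♯M7: major seventh on G♯.
- root: G♯
- major 3rd: B♯
- perfect 5th: D♯
- major 7th: F𝄪

G♯ – B♯ – D♯ – F𝄪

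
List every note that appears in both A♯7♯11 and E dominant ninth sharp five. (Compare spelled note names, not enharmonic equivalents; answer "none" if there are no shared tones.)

G#

A♯7♯11 = A#, C##, E#, G#, D##.
E dominant ninth sharp five = E, G#, B#, D, F#.
Shared: G#.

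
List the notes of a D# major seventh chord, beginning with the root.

D# major seventh: major seventh on D-sharp.
root → D-sharp
3rd (major 3rd) → F-double-sharp
5th (perfect 5th) → A-sharp
7th (major 7th) → C-double-sharp

D-sharp, F-double-sharp, A-sharp, C-double-sharp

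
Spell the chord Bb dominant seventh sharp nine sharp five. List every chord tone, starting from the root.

Root B-flat, quality dominant seventh sharp nine sharp five:
root → B-flat
3rd (major 3rd) → D
5th (augmented 5th) → F-sharp
7th (minor 7th) → A-flat
9th (augmented 9th) → C-sharp

B-flat  D  F-sharp  A-flat  C-sharp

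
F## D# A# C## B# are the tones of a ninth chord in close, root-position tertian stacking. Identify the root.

Stacking in thirds gives B# – D# – F## – A# – C##, so B# is the root — B# minor ninth.

B#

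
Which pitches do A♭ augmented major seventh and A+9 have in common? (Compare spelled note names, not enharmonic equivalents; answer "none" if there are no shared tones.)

G

A♭ augmented major seventh: Ab C E G
A+9: A C# E# G B
Common to both → G.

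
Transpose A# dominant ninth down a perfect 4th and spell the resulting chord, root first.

A perfect 4th down from A# is E#, so the new chord is E# dominant ninth.
Root: E#
Major 3rd (3rd): G##
Perfect 5th (5th): B#
Minor 7th (7th): D#
Major 9th (9th): F##

E#, G##, B#, D#, F##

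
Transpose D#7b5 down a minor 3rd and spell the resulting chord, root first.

D# down a minor 3rd → B#. New chord: B# dominant seventh flat five.
root → B#
3rd (major 3rd) → D##
5th (diminished 5th) → F#
7th (minor 7th) → A#

B# – D## – F# – A#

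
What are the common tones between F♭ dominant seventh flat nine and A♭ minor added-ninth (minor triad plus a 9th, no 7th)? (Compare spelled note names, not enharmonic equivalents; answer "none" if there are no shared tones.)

A-flat, C-flat

F♭ dominant seventh flat nine = F-flat, A-flat, C-flat, E-double-flat, G-double-flat.
A♭ minor added-ninth = A-flat, C-flat, E-flat, B-flat.
Shared: A-flat, C-flat.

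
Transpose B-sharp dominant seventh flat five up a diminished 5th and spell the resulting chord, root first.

A diminished 5th up from B# is F#, so the new chord is F# dominant seventh flat five.
F# — root
A# — major 3rd
C — diminished 5th
E — minor 7th

F# A# C E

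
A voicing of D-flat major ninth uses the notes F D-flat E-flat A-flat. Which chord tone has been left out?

C

The full D-flat major ninth chord is D-flat, F, A-flat, C, E-flat.
Comparing with the voicing, the major 7th (7th) — C — is absent.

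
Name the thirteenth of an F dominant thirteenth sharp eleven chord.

F dominant thirteenth sharp eleven is built on F; its 13th is a major 13th above the root.
A sixth above F uses the letter D, and the major 13th above F is D.

D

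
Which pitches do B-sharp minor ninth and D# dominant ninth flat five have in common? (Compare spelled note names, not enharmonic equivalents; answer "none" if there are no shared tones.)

D♯  F𝄪

B-sharp minor ninth = B♯, D♯, F𝄪, A♯, C𝄪.
D# dominant ninth flat five = D♯, F𝄪, A, C♯, E♯.
Shared: D♯, F𝄪.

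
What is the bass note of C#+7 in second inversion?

C#+7 = C#–E#–G##–B. Second inversion → fifth in the bass = G##.

G##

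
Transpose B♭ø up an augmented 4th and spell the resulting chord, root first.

E, G, B♭, D

B♭ up an augmented 4th → E. New chord: E half-diminished seventh.
root → E
3rd (minor 3rd) → G
5th (diminished 5th) → B♭
7th (minor 7th) → D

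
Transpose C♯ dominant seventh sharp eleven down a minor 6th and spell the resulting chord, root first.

C♯ down a minor 6th → E♯. New chord: E♯ dominant seventh sharp eleven.
Root: E♯
Major 3rd (3rd): G𝄪
Perfect 5th (5th): B♯
Minor 7th (7th): D♯
Augmented 11th (11th): A𝄪

E♯, G𝄪, B♯, D♯, A𝄪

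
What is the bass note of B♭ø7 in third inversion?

A♭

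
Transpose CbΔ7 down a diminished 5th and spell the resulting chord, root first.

F, A, C, E

Cb down a diminished 5th → F. New chord: F major seventh.
F — root
A — major 3rd
C — perfect 5th
E — major 7th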